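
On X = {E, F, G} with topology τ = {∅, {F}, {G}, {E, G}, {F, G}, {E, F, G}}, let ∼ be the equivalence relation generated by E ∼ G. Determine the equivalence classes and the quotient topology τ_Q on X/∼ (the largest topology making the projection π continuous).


X/∼ = {[E=G], [F]}; |τ_Q| = 4.

Equivalence classes: [E=G], [F].
Quotient map π: X → X/∼ sends E ↦ [E=G], F ↦ [F], G ↦ [E=G].
For each subset V ⊆ X/∼, compute π^{-1}(V) ⊆ X and check whether π^{-1}(V) ∈ τ. V is open in τ_Q iff π^{-1}(V) ∈ τ.
  V = {}: π^{-1}(V) = ∅ ∈ τ ✓.
  V = {[E=G]}: π^{-1}(V) = {E, G} ∈ τ ✓.
  V = {[F]}: π^{-1}(V) = {F} ∈ τ ✓.
  V = {[E=G], [F]}: π^{-1}(V) = {E, F, G} ∈ τ ✓.
Open sets in the quotient: τ_Q = {{}, {[E=G]}, {[F]}, {[E=G], [F]}} (4 elements).


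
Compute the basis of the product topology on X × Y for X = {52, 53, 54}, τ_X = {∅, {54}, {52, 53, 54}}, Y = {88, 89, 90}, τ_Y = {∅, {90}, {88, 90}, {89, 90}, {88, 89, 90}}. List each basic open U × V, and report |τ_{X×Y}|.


Basis B = {∅ × ∅, {54} × {90}, {54} × {88, 90}, {54} × {89, 90}, {52, 53, 54} × {90}, {54} × {88, 89, 90}, {52, 53, 54} × {88, 90}, {52, 53, 54} × {89, 90}, {52, 53, 54} × {88, 89, 90}}; |τ_{X×Y}| = 14.

Enumerate products U × V with U ∈ τ_X, V ∈ τ_Y (deduplicated):
  ∅ × ∅ = {} (∅)
  {54} × {90} = {(54,90)}
  {54} × {88, 90} = {(54,88), (54,90)}
  {54} × {89, 90} = {(54,89), (54,90)}
  {52, 53, 54} × {90} = {(52,90), (53,90), (54,90)}
  {54} × {88, 89, 90} = {(54,88), (54,89), (54,90)}
  {52, 53, 54} × {88, 90} = {(52,88), (52,90), (53,88), (53,90), (54,88), (54,90)}
  {52, 53, 54} × {89, 90} = {(52,89), (52,90), (53,89), (53,90), (54,89), (54,90)}
  {52, 53, 54} × {88, 89, 90} = {(52,88), (52,89), (52,90), (53,88), (53,89), (53,90), (54,88), (54,89), (54,90)}
These 9 distinct sets form the basis B.
Close under arbitrary unions to get τ_{X×Y}; counting gives |τ_{X×Y}| = 14.


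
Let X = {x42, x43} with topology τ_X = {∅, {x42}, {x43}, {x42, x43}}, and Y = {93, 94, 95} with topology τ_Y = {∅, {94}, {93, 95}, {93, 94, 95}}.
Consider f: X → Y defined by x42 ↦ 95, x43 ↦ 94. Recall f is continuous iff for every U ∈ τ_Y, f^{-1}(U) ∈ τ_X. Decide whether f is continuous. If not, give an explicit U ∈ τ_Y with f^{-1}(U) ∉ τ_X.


f IS continuous.

Compute f^{-1}(U) for each U ∈ τ_Y:
  U = ∅: f^{-1}(U) = ∅ ∈ τ_X ✓.
  U = {94}: f^{-1}(U) = {x43} ∈ τ_X ✓.
  U = {93, 95}: f^{-1}(U) = {x42} ∈ τ_X ✓.
  U = {93, 94, 95}: f^{-1}(U) = {x42, x43} ∈ τ_X ✓.
Every preimage lies in τ_X, so f IS continuous.


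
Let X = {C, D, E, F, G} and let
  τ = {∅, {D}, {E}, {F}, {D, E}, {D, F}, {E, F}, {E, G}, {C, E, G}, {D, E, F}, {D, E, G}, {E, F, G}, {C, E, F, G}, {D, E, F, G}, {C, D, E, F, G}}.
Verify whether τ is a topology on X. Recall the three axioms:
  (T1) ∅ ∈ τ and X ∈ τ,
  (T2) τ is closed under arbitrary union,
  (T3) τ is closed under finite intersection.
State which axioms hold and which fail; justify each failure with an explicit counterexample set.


τ is NOT a topology on X.

Axiom (T1): ∅ ∈ τ? Yes; X ∈ τ? Yes.
Axiom (T2/T3): check pairwise unions and intersections of members of τ.
Counterexample for (T2): {D} ∪ {C, E, G} = {C, D, E, G} ∉ τ. Therefore τ is NOT a topology.


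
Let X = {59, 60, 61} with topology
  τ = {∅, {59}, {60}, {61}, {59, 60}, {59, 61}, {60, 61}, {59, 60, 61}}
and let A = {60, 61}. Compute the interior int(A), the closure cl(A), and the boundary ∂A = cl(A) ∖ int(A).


int(A) = {60, 61}, cl(A) = {60, 61}, ∂A = ∅.

Closed sets in (X, τ) are complements of opens:
  closed(X, τ) = {∅, {59}, {60}, {61}, {59, 60}, {59, 61}, {60, 61}, {59, 60, 61}}.
int(A) = ⋃ {U ∈ τ : U ⊆ A}. Opens contained in A: ∅, {60}, {61}, {60, 61}.
Taking the union of these: int(A) = {60, 61}.
cl(A) = ⋂ {C closed : A ⊆ C}. Closed sets containing A: {60, 61}, {59, 60, 61}.
Intersecting these: cl(A) = {60, 61}.
∂A = cl(A) ∖ int(A) = {60, 61} ∖ {60, 61} = ∅.


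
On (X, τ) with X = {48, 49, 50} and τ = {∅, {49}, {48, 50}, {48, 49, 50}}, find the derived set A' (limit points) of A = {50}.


A' = {48}

For each x ∈ X, list the open sets U ∈ τ with x ∈ U, then check whether U ∩ (A ∖ {x}) ≠ ∅ for every such U.
  x = 48: opens ∋ x are {48, 50}, {48, 49, 50}; each meets A ∖ {48}, so x IS a limit point.
  x = 49: open {49} ∋ x has {49} ∩ (A ∖ {49}) = ∅, so x is NOT a limit point.
  x = 50: open {48, 50} ∋ x has {48, 50} ∩ (A ∖ {50}) = ∅, so x is NOT a limit point.
Collecting: A' = {48}.


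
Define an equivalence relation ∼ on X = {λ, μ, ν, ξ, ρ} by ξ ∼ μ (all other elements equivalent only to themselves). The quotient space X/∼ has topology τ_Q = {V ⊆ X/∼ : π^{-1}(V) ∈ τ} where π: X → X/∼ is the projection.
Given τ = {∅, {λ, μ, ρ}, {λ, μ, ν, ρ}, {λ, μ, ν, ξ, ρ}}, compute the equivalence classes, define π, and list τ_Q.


X/∼ = {[λ], [μ=ξ], [ν], [ρ]}; |τ_Q| = 2.

Equivalence classes: [λ], [μ=ξ], [ν], [ρ].
Quotient map π: X → X/∼ sends λ ↦ [λ], μ ↦ [μ=ξ], ν ↦ [ν], ξ ↦ [μ=ξ], ρ ↦ [ρ].
For each subset V ⊆ X/∼, compute π^{-1}(V) ⊆ X and check whether π^{-1}(V) ∈ τ. V is open in τ_Q iff π^{-1}(V) ∈ τ.
  V = {}: π^{-1}(V) = ∅ ∈ τ ✓.
  V = {[λ]}: π^{-1}(V) = {λ} ∉ τ ✗.
  V = {[μ=ξ]}: π^{-1}(V) = {μ, ξ} ∉ τ ✗.
  V = {[λ], [μ=ξ]}: π^{-1}(V) = {λ, μ, ξ} ∉ τ ✗.
  V = {[ν]}: π^{-1}(V) = {ν} ∉ τ ✗.
  V = {[λ], [ν]}: π^{-1}(V) = {λ, ν} ∉ τ ✗.
  V = {[μ=ξ], [ν]}: π^{-1}(V) = {μ, ν, ξ} ∉ τ ✗.
  V = {[λ], [μ=ξ], [ν]}: π^{-1}(V) = {λ, μ, ν, ξ} ∉ τ ✗.
  V = {[ρ]}: π^{-1}(V) = {ρ} ∉ τ ✗.
  V = {[λ], [ρ]}: π^{-1}(V) = {λ, ρ} ∉ τ ✗.
  V = {[μ=ξ], [ρ]}: π^{-1}(V) = {μ, ξ, ρ} ∉ τ ✗.
  V = {[λ], [μ=ξ], [ρ]}: π^{-1}(V) = {λ, μ, ξ, ρ} ∉ τ ✗.
  V = {[ν], [ρ]}: π^{-1}(V) = {ν, ρ} ∉ τ ✗.
  V = {[λ], [ν], [ρ]}: π^{-1}(V) = {λ, ν, ρ} ∉ τ ✗.
  V = {[μ=ξ], [ν], [ρ]}: π^{-1}(V) = {μ, ν, ξ, ρ} ∉ τ ✗.
  V = {[λ], [μ=ξ], [ν], [ρ]}: π^{-1}(V) = {λ, μ, ν, ξ, ρ} ∈ τ ✓.
Open sets in the quotient: τ_Q = {{}, {[λ], [μ=ξ], [ν], [ρ]}} (2 elements).


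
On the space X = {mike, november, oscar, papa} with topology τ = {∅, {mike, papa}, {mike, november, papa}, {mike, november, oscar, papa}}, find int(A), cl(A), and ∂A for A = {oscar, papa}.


int(A) = ∅, cl(A) = {mike, november, oscar, papa}, ∂A = {mike, november, oscar, papa}.

Closed sets in (X, τ) are complements of opens:
  closed(X, τ) = {∅, {oscar}, {november, oscar}, {mike, november, oscar, papa}}.
int(A) = ⋃ {U ∈ τ : U ⊆ A}. Opens contained in A: ∅.
Taking the union of these: int(A) = ∅.
cl(A) = ⋂ {C closed : A ⊆ C}. Closed sets containing A: {mike, november, oscar, papa}.
Intersecting these: cl(A) = {mike, november, oscar, papa}.
∂A = cl(A) ∖ int(A) = {mike, november, oscar, papa} ∖ ∅ = {mike, november, oscar, papa}.


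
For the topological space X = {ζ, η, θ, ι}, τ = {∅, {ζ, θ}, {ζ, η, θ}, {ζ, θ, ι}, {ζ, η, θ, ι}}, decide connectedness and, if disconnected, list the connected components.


(X, τ) is connected.

Find clopen sets (U ∈ τ with X ∖ U ∈ τ):
  U = ∅, X ∖ U = {ζ, η, θ, ι} — both open, so U is clopen.
  U = {ζ, η, θ, ι}, X ∖ U = ∅ — both open, so U is clopen.
Only trivial clopens (∅ and X) exist, so (X, τ) is connected.
Compute connected components by grouping points that agree on all clopens:
  component: {ζ, η, θ, ι}


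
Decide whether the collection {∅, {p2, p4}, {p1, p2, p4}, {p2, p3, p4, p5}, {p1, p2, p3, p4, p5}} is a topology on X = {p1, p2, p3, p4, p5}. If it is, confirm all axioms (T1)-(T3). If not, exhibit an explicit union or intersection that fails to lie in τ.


τ IS a topology on X.

Axiom (T1): ∅ ∈ τ? Yes; X ∈ τ? Yes.
Axiom (T2/T3): check pairwise unions and intersections of members of τ.
All pairwise intersections and unions checked — each lies in τ. Therefore τ satisfies (T1), (T2), (T3): it IS a topology on X.


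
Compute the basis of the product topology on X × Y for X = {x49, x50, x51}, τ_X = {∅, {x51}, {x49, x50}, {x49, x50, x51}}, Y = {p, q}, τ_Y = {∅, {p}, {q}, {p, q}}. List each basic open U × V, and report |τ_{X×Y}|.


Basis B = {∅ × ∅, {x51} × {p}, {x51} × {q}, {x49, x50} × {p}, {x49, x50} × {q}, {x51} × {p, q}, {x49, x50, x51} × {p}, {x49, x50, x51} × {q}, {x49, x50} × {p, q}, {x49, x50, x51} × {p, q}}; |τ_{X×Y}| = 16.

Enumerate products U × V with U ∈ τ_X, V ∈ τ_Y (deduplicated):
  ∅ × ∅ = {} (∅)
  {x51} × {p} = {(x51,p)}
  {x51} × {q} = {(x51,q)}
  {x49, x50} × {p} = {(x49,p), (x50,p)}
  {x49, x50} × {q} = {(x49,q), (x50,q)}
  {x51} × {p, q} = {(x51,p), (x51,q)}
  {x49, x50, x51} × {p} = {(x49,p), (x50,p), (x51,p)}
  {x49, x50, x51} × {q} = {(x49,q), (x50,q), (x51,q)}
  {x49, x50} × {p, q} = {(x49,p), (x49,q), (x50,p), (x50,q)}
  {x49, x50, x51} × {p, q} = {(x49,p), (x49,q), (x50,p), (x50,q), (x51,p), (x51,q)}
These 10 distinct sets form the basis B.
Close under arbitrary unions to get τ_{X×Y}; counting gives |τ_{X×Y}| = 16.


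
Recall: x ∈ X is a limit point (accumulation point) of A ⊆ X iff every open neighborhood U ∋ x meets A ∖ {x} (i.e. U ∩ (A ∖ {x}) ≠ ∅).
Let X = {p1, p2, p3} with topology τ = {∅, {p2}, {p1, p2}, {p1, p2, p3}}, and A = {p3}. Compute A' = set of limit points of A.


A' = ∅

For each x ∈ X, list the open sets U ∈ τ with x ∈ U, then check whether U ∩ (A ∖ {x}) ≠ ∅ for every such U.
  x = p1: open {p1, p2} ∋ x has {p1, p2} ∩ (A ∖ {p1}) = ∅, so x is NOT a limit point.
  x = p2: open {p2} ∋ x has {p2} ∩ (A ∖ {p2}) = ∅, so x is NOT a limit point.
  x = p3: open {p1, p2, p3} ∋ x has {p1, p2, p3} ∩ (A ∖ {p3}) = ∅, so x is NOT a limit point.
Collecting: A' = ∅.


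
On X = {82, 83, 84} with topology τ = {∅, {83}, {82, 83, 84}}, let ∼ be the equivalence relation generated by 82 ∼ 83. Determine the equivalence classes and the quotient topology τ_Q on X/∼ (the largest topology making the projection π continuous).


X/∼ = {[82=83], [84]}; |τ_Q| = 2.

Equivalence classes: [82=83], [84].
Quotient map π: X → X/∼ sends 82 ↦ [82=83], 83 ↦ [82=83], 84 ↦ [84].
For each subset V ⊆ X/∼, compute π^{-1}(V) ⊆ X and check whether π^{-1}(V) ∈ τ. V is open in τ_Q iff π^{-1}(V) ∈ τ.
  V = {}: π^{-1}(V) = ∅ ∈ τ ✓.
  V = {[82=83]}: π^{-1}(V) = {82, 83} ∉ τ ✗.
  V = {[84]}: π^{-1}(V) = {84} ∉ τ ✗.
  V = {[82=83], [84]}: π^{-1}(V) = {82, 83, 84} ∈ τ ✓.
Open sets in the quotient: τ_Q = {{}, {[82=83], [84]}} (2 elements).


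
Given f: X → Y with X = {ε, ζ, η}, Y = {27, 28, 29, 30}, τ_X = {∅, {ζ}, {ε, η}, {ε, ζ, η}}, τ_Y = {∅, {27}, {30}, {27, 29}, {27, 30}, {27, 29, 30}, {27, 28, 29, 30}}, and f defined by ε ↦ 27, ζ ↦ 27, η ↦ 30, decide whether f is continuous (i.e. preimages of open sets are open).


f is NOT continuous.

Compute f^{-1}(U) for each U ∈ τ_Y:
  U = ∅: f^{-1}(U) = ∅ ∈ τ_X ✓.
  U = {27}: f^{-1}(U) = {ε, ζ} ∉ τ_X ✗.
  U = {30}: f^{-1}(U) = {η} ∉ τ_X ✗.
  U = {27, 29}: f^{-1}(U) = {ε, ζ} ∉ τ_X ✗.
  U = {27, 30}: f^{-1}(U) = {ε, ζ, η} ∈ τ_X ✓.
  U = {27, 29, 30}: f^{-1}(U) = {ε, ζ, η} ∈ τ_X ✓.
  U = {27, 28, 29, 30}: f^{-1}(U) = {ε, ζ, η} ∈ τ_X ✓.
Found U = {27} with f^{-1}(U) = {ε, ζ} not in τ_X. Therefore f is NOT continuous.


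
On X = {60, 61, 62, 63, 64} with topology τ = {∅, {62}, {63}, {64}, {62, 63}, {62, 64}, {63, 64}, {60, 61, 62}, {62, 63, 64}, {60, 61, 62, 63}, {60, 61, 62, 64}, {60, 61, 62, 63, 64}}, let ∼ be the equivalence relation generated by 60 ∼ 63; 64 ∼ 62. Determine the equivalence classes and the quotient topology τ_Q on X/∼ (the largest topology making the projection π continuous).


X/∼ = {[60=63], [61], [62=64]}; |τ_Q| = 3.

Equivalence classes: [60=63], [61], [62=64].
Quotient map π: X → X/∼ sends 60 ↦ [60=63], 61 ↦ [61], 62 ↦ [62=64], 63 ↦ [60=63], 64 ↦ [62=64].
For each subset V ⊆ X/∼, compute π^{-1}(V) ⊆ X and check whether π^{-1}(V) ∈ τ. V is open in τ_Q iff π^{-1}(V) ∈ τ.
  V = {}: π^{-1}(V) = ∅ ∈ τ ✓.
  V = {[60=63]}: π^{-1}(V) = {60, 63} ∉ τ ✗.
  V = {[61]}: π^{-1}(V) = {61} ∉ τ ✗.
  V = {[60=63], [61]}: π^{-1}(V) = {60, 61, 63} ∉ τ ✗.
  V = {[62=64]}: π^{-1}(V) = {62, 64} ∈ τ ✓.
  V = {[60=63], [62=64]}: π^{-1}(V) = {60, 62, 63, 64} ∉ τ ✗.
  V = {[61], [62=64]}: π^{-1}(V) = {61, 62, 64} ∉ τ ✗.
  V = {[60=63], [61], [62=64]}: π^{-1}(V) = {60, 61, 62, 63, 64} ∈ τ ✓.
Open sets in the quotient: τ_Q = {{}, {[62=64]}, {[60=63], [61], [62=64]}} (3 elements).


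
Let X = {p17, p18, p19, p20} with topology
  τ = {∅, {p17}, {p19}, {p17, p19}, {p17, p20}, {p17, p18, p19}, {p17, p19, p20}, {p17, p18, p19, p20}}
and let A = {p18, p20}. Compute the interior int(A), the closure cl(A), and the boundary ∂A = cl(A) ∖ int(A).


int(A) = ∅, cl(A) = {p18, p20}, ∂A = {p18, p20}.

Closed sets in (X, τ) are complements of opens:
  closed(X, τ) = {∅, {p18}, {p20}, {p18, p19}, {p18, p20}, {p17, p18, p20}, {p18, p19, p20}, {p17, p18, p19, p20}}.
int(A) = ⋃ {U ∈ τ : U ⊆ A}. Opens contained in A: ∅.
Taking the union of these: int(A) = ∅.
cl(A) = ⋂ {C closed : A ⊆ C}. Closed sets containing A: {p18, p20}, {p17, p18, p20}, {p18, p19, p20}, {p17, p18, p19, p20}.
Intersecting these: cl(A) = {p18, p20}.
∂A = cl(A) ∖ int(A) = {p18, p20} ∖ ∅ = {p18, p20}.


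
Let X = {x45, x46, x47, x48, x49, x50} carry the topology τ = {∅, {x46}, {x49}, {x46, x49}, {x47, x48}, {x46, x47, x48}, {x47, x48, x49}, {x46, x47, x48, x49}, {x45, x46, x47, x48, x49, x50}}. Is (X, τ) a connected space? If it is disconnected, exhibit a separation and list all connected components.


(X, τ) is connected.

Find clopen sets (U ∈ τ with X ∖ U ∈ τ):
  U = ∅, X ∖ U = {x45, x46, x47, x48, x49, x50} — both open, so U is clopen.
  U = {x45, x46, x47, x48, x49, x50}, X ∖ U = ∅ — both open, so U is clopen.
Only trivial clopens (∅ and X) exist, so (X, τ) is connected.
Compute connected components by grouping points that agree on all clopens:
  component: {x45, x46, x47, x48, x49, x50}


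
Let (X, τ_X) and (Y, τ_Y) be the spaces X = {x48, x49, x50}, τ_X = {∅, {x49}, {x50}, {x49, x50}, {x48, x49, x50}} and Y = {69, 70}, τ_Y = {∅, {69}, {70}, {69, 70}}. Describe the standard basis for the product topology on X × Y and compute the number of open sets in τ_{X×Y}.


Basis B = {∅ × ∅, {x49} × {69}, {x49} × {70}, {x50} × {69}, {x50} × {70}, {x49} × {69, 70}, {x49, x50} × {69}, {x49, x50} × {70}, {x50} × {69, 70}, {x48, x49, x50} × {69}, {x48, x49, x50} × {70}, {x49, x50} × {69, 70}, {x48, x49, x50} × {69, 70}}; |τ_{X×Y}| = 25.

Enumerate products U × V with U ∈ τ_X, V ∈ τ_Y (deduplicated):
  ∅ × ∅ = {} (∅)
  {x49} × {69} = {(x49,69)}
  {x49} × {70} = {(x49,70)}
  {x50} × {69} = {(x50,69)}
  {x50} × {70} = {(x50,70)}
  {x49} × {69, 70} = {(x49,69), (x49,70)}
  {x49, x50} × {69} = {(x49,69), (x50,69)}
  {x49, x50} × {70} = {(x49,70), (x50,70)}
  {x50} × {69, 70} = {(x50,69), (x50,70)}
  {x48, x49, x50} × {69} = {(x48,69), (x49,69), (x50,69)}
  {x48, x49, x50} × {70} = {(x48,70), (x49,70), (x50,70)}
  {x49, x50} × {69, 70} = {(x49,69), (x49,70), (x50,69), (x50,70)}
  {x48, x49, x50} × {69, 70} = {(x48,69), (x48,70), (x49,69), (x49,70), (x50,69), (x50,70)}
These 13 distinct sets form the basis B.
Close under arbitrary unions to get τ_{X×Y}; counting gives |τ_{X×Y}| = 25.


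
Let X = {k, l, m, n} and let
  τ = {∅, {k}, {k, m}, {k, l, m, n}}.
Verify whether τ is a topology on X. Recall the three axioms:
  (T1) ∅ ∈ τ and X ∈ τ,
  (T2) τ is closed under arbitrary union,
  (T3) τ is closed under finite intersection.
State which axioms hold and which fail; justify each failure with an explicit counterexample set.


τ IS a topology on X.

Axiom (T1): ∅ ∈ τ? Yes; X ∈ τ? Yes.
Axiom (T2/T3): check pairwise unions and intersections of members of τ.
All pairwise intersections and unions checked — each lies in τ. Therefore τ satisfies (T1), (T2), (T3): it IS a topology on X.


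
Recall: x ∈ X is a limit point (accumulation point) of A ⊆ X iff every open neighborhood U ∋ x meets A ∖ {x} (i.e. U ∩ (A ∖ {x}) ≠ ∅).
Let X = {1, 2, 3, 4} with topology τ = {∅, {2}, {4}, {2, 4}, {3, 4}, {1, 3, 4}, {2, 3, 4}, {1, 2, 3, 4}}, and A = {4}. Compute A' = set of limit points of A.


A' = {1, 3}

For each x ∈ X, list the open sets U ∈ τ with x ∈ U, then check whether U ∩ (A ∖ {x}) ≠ ∅ for every such U.
  x = 1: opens ∋ x are {1, 3, 4}, {1, 2, 3, 4}; each meets A ∖ {1}, so x IS a limit point.
  x = 2: open {2} ∋ x has {2} ∩ (A ∖ {2}) = ∅, so x is NOT a limit point.
  x = 3: opens ∋ x are {3, 4}, {1, 3, 4}, {2, 3, 4}, {1, 2, 3, 4}; each meets A ∖ {3}, so x IS a limit point.
  x = 4: open {4} ∋ x has {4} ∩ (A ∖ {4}) = ∅, so x is NOT a limit point.
Collecting: A' = {1, 3}.


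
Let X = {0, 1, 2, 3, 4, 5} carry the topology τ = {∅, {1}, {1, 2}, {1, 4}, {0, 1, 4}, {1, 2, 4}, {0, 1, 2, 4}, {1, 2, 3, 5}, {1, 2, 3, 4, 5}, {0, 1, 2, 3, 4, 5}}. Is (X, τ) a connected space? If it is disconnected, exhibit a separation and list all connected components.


(X, τ) is connected.

Find clopen sets (U ∈ τ with X ∖ U ∈ τ):
  U = ∅, X ∖ U = {0, 1, 2, 3, 4, 5} — both open, so U is clopen.
  U = {0, 1, 2, 3, 4, 5}, X ∖ U = ∅ — both open, so U is clopen.
Only trivial clopens (∅ and X) exist, so (X, τ) is connected.
Compute connected components by grouping points that agree on all clopens:
  component: {0, 1, 2, 3, 4, 5}


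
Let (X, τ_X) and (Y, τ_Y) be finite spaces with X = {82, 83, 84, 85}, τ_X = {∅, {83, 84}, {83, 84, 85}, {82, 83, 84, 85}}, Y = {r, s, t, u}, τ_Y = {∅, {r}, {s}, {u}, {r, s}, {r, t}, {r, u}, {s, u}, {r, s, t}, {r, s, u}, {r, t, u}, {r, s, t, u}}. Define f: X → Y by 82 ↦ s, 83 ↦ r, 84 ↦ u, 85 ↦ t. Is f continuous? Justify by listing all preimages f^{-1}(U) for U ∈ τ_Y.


f is NOT continuous.

Compute f^{-1}(U) for each U ∈ τ_Y:
  U = ∅: f^{-1}(U) = ∅ ∈ τ_X ✓.
  U = {r}: f^{-1}(U) = {83} ∉ τ_X ✗.
  U = {s}: f^{-1}(U) = {82} ∉ τ_X ✗.
  U = {u}: f^{-1}(U) = {84} ∉ τ_X ✗.
  U = {r, s}: f^{-1}(U) = {82, 83} ∉ τ_X ✗.
  U = {r, t}: f^{-1}(U) = {83, 85} ∉ τ_X ✗.
  U = {r, u}: f^{-1}(U) = {83, 84} ∈ τ_X ✓.
  U = {s, u}: f^{-1}(U) = {82, 84} ∉ τ_X ✗.
  U = {r, s, t}: f^{-1}(U) = {82, 83, 85} ∉ τ_X ✗.
  U = {r, s, u}: f^{-1}(U) = {82, 83, 84} ∉ τ_X ✗.
  U = {r, t, u}: f^{-1}(U) = {83, 84, 85} ∈ τ_X ✓.
  U = {r, s, t, u}: f^{-1}(U) = {82, 83, 84, 85} ∈ τ_X ✓.
Found U = {r} with f^{-1}(U) = {83} not in τ_X. Therefore f is NOT continuous.


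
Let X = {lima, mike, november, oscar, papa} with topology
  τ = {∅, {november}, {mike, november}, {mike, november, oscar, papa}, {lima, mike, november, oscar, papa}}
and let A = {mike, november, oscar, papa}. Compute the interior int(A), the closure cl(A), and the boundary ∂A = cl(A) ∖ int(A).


int(A) = {mike, november, oscar, papa}, cl(A) = {lima, mike, november, oscar, papa}, ∂A = {lima}.

Closed sets in (X, τ) are complements of opens:
  closed(X, τ) = {∅, {lima}, {lima, oscar, papa}, {lima, mike, oscar, papa}, {lima, mike, november, oscar, papa}}.
int(A) = ⋃ {U ∈ τ : U ⊆ A}. Opens contained in A: ∅, {november}, {mike, november}, {mike, november, oscar, papa}.
Taking the union of these: int(A) = {mike, november, oscar, papa}.
cl(A) = ⋂ {C closed : A ⊆ C}. Closed sets containing A: {lima, mike, november, oscar, papa}.
Intersecting these: cl(A) = {lima, mike, november, oscar, papa}.
∂A = cl(A) ∖ int(A) = {lima, mike, november, oscar, papa} ∖ {mike, november, oscar, papa} = {lima}.


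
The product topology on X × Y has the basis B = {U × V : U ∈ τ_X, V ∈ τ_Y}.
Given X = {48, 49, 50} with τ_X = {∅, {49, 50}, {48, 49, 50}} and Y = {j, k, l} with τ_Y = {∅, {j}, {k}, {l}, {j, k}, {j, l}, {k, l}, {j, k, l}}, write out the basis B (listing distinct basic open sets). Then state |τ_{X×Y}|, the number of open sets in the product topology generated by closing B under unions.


Basis B = {∅ × ∅, {49, 50} × {j}, {49, 50} × {k}, {49, 50} × {l}, {48, 49, 50} × {j}, {48, 49, 50} × {k}, {48, 49, 50} × {l}, {49, 50} × {j, k}, {49, 50} × {j, l}, {49, 50} × {k, l}, {48, 49, 50} × {j, k}, {48, 49, 50} × {j, l}, {48, 49, 50} × {k, l}, {49, 50} × {j, k, l}, {48, 49, 50} × {j, k, l}}; |τ_{X×Y}| = 27.

Enumerate products U × V with U ∈ τ_X, V ∈ τ_Y (deduplicated):
  ∅ × ∅ = {} (∅)
  {49, 50} × {j} = {(49,j), (50,j)}
  {49, 50} × {k} = {(49,k), (50,k)}
  {49, 50} × {l} = {(49,l), (50,l)}
  {48, 49, 50} × {j} = {(48,j), (49,j), (50,j)}
  {48, 49, 50} × {k} = {(48,k), (49,k), (50,k)}
  {48, 49, 50} × {l} = {(48,l), (49,l), (50,l)}
  {49, 50} × {j, k} = {(49,j), (49,k), (50,j), (50,k)}
  {49, 50} × {j, l} = {(49,j), (49,l), (50,j), (50,l)}
  {49, 50} × {k, l} = {(49,k), (49,l), (50,k), (50,l)}
  {48, 49, 50} × {j, k} = {(48,j), (48,k), (49,j), (49,k), (50,j), (50,k)}
  {48, 49, 50} × {j, l} = {(48,j), (48,l), (49,j), (49,l), (50,j), (50,l)}
  {48, 49, 50} × {k, l} = {(48,k), (48,l), (49,k), (49,l), (50,k), (50,l)}
  {49, 50} × {j, k, l} = {(49,j), (49,k), (49,l), (50,j), (50,k), (50,l)}
  {48, 49, 50} × {j, k, l} = {(48,j), (48,k), (48,l), (49,j), (49,k), (49,l), (50,j), (50,k), (50,l)}
These 15 distinct sets form the basis B.
Close under arbitrary unions to get τ_{X×Y}; counting gives |τ_{X×Y}| = 27.


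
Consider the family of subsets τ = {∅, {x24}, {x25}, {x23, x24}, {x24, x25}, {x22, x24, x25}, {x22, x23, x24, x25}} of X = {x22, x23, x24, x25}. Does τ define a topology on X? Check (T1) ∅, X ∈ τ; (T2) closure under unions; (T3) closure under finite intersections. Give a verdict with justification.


τ is NOT a topology on X.

Axiom (T1): ∅ ∈ τ? Yes; X ∈ τ? Yes.
Axiom (T2/T3): check pairwise unions and intersections of members of τ.
Counterexample for (T2): {x25} ∪ {x23, x24} = {x23, x24, x25} ∉ τ. Therefore τ is NOT a topology.


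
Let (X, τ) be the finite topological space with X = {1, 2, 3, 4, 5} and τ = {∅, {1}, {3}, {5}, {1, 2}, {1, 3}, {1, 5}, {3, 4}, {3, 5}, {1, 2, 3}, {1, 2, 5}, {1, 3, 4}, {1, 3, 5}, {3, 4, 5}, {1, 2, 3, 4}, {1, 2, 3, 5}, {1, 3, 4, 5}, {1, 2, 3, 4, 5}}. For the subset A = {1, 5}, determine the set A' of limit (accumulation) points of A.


A' = {2}

For each x ∈ X, list the open sets U ∈ τ with x ∈ U, then check whether U ∩ (A ∖ {x}) ≠ ∅ for every such U.
  x = 1: open {1} ∋ x has {1} ∩ (A ∖ {1}) = ∅, so x is NOT a limit point.
  x = 2: opens ∋ x are {1, 2}, {1, 2, 3}, {1, 2, 5}, {1, 2, 3, 4}, {1, 2, 3, 5}, {1, 2, 3, 4, 5}; each meets A ∖ {2}, so x IS a limit point.
  x = 3: open {3} ∋ x has {3} ∩ (A ∖ {3}) = ∅, so x is NOT a limit point.
  x = 4: open {3, 4} ∋ x has {3, 4} ∩ (A ∖ {4}) = ∅, so x is NOT a limit point.
  x = 5: open {5} ∋ x has {5} ∩ (A ∖ {5}) = ∅, so x is NOT a limit point.
Collecting: A' = {2}.


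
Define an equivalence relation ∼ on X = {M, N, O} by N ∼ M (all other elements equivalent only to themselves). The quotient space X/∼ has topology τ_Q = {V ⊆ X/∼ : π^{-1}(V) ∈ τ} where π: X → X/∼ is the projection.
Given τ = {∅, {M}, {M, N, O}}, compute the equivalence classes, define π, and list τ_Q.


X/∼ = {[M=N], [O]}; |τ_Q| = 2.

Equivalence classes: [M=N], [O].
Quotient map π: X → X/∼ sends M ↦ [M=N], N ↦ [M=N], O ↦ [O].
For each subset V ⊆ X/∼, compute π^{-1}(V) ⊆ X and check whether π^{-1}(V) ∈ τ. V is open in τ_Q iff π^{-1}(V) ∈ τ.
  V = {}: π^{-1}(V) = ∅ ∈ τ ✓.
  V = {[M=N]}: π^{-1}(V) = {M, N} ∉ τ ✗.
  V = {[O]}: π^{-1}(V) = {O} ∉ τ ✗.
  V = {[M=N], [O]}: π^{-1}(V) = {M, N, O} ∈ τ ✓.
Open sets in the quotient: τ_Q = {{}, {[M=N], [O]}} (2 elements).


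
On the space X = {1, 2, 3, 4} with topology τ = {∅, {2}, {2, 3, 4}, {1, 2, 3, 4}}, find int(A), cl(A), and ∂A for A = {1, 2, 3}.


int(A) = {2}, cl(A) = {1, 2, 3, 4}, ∂A = {1, 3, 4}.

Closed sets in (X, τ) are complements of opens:
  closed(X, τ) = {∅, {1}, {1, 3, 4}, {1, 2, 3, 4}}.
int(A) = ⋃ {U ∈ τ : U ⊆ A}. Opens contained in A: ∅, {2}.
Taking the union of these: int(A) = {2}.
cl(A) = ⋂ {C closed : A ⊆ C}. Closed sets containing A: {1, 2, 3, 4}.
Intersecting these: cl(A) = {1, 2, 3, 4}.
∂A = cl(A) ∖ int(A) = {1, 2, 3, 4} ∖ {2} = {1, 3, 4}.


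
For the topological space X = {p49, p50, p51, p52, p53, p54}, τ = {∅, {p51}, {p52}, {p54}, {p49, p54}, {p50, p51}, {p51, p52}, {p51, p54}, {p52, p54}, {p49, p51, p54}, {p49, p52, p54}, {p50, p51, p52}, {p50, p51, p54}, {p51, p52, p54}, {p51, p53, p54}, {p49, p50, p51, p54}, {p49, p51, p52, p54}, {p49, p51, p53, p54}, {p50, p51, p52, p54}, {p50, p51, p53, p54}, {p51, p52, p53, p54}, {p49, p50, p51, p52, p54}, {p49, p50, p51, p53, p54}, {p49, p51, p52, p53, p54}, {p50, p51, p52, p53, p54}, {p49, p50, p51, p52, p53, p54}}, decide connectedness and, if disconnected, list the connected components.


(X, τ) is disconnected; components = [{p52}, {p49, p50, p51, p53, p54}].

Find clopen sets (U ∈ τ with X ∖ U ∈ τ):
  U = ∅, X ∖ U = {p49, p50, p51, p52, p53, p54} — both open, so U is clopen.
  U = {p52}, X ∖ U = {p49, p50, p51, p53, p54} — both open, so U is clopen.
  U = {p49, p50, p51, p53, p54}, X ∖ U = {p52} — both open, so U is clopen.
  U = {p49, p50, p51, p52, p53, p54}, X ∖ U = ∅ — both open, so U is clopen.
Nontrivial clopen(s) exist: e.g. {p52}. So (X, τ) is disconnected.
Compute connected components by grouping points that agree on all clopens:
  component: {p52}
  component: {p49, p50, p51, p53, p54}


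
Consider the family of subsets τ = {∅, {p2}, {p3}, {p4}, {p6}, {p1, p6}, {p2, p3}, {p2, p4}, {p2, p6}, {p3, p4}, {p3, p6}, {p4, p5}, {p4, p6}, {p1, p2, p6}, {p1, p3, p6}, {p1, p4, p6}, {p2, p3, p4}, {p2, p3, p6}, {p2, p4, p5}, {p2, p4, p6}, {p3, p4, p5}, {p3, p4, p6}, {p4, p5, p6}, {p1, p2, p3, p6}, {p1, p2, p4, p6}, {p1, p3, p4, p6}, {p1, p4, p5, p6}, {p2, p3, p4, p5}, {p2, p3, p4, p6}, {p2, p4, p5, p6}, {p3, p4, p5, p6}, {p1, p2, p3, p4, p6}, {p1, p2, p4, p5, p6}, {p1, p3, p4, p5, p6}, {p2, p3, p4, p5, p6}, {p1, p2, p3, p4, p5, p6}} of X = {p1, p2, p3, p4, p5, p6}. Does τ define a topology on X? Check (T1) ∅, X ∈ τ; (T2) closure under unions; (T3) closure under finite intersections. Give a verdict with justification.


τ IS a topology on X.

Axiom (T1): ∅ ∈ τ? Yes; X ∈ τ? Yes.
Axiom (T2/T3): check pairwise unions and intersections of members of τ.
All pairwise intersections and unions checked — each lies in τ. Therefore τ satisfies (T1), (T2), (T3): it IS a topology on X.


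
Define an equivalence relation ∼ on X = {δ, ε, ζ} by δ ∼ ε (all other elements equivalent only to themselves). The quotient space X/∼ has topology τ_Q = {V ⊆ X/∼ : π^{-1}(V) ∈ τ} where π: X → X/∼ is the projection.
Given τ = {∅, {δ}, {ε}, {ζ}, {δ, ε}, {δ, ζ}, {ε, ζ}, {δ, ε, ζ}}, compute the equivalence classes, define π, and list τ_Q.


X/∼ = {[δ=ε], [ζ]}; |τ_Q| = 4.

Equivalence classes: [δ=ε], [ζ].
Quotient map π: X → X/∼ sends δ ↦ [δ=ε], ε ↦ [δ=ε], ζ ↦ [ζ].
For each subset V ⊆ X/∼, compute π^{-1}(V) ⊆ X and check whether π^{-1}(V) ∈ τ. V is open in τ_Q iff π^{-1}(V) ∈ τ.
  V = {}: π^{-1}(V) = ∅ ∈ τ ✓.
  V = {[δ=ε]}: π^{-1}(V) = {δ, ε} ∈ τ ✓.
  V = {[ζ]}: π^{-1}(V) = {ζ} ∈ τ ✓.
  V = {[δ=ε], [ζ]}: π^{-1}(V) = {δ, ε, ζ} ∈ τ ✓.
Open sets in the quotient: τ_Q = {{}, {[δ=ε]}, {[ζ]}, {[δ=ε], [ζ]}} (4 elements).


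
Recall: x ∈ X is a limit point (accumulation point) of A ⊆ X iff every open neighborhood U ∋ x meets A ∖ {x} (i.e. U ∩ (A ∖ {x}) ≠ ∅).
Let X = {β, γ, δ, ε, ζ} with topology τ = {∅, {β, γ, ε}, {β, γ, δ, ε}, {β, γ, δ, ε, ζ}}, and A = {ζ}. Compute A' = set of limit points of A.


A' = ∅

For each x ∈ X, list the open sets U ∈ τ with x ∈ U, then check whether U ∩ (A ∖ {x}) ≠ ∅ for every such U.
  x = β: open {β, γ, ε} ∋ x has {β, γ, ε} ∩ (A ∖ {β}) = ∅, so x is NOT a limit point.
  x = γ: open {β, γ, ε} ∋ x has {β, γ, ε} ∩ (A ∖ {γ}) = ∅, so x is NOT a limit point.
  x = δ: open {β, γ, δ, ε} ∋ x has {β, γ, δ, ε} ∩ (A ∖ {δ}) = ∅, so x is NOT a limit point.
  x = ε: open {β, γ, ε} ∋ x has {β, γ, ε} ∩ (A ∖ {ε}) = ∅, so x is NOT a limit point.
  x = ζ: open {β, γ, δ, ε, ζ} ∋ x has {β, γ, δ, ε, ζ} ∩ (A ∖ {ζ}) = ∅, so x is NOT a limit point.
Collecting: A' = ∅.


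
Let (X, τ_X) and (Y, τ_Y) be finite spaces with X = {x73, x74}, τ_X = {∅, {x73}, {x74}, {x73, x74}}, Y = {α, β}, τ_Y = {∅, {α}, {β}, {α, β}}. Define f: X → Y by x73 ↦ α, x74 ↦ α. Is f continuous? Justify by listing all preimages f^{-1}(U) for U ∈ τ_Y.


f IS continuous.

Compute f^{-1}(U) for each U ∈ τ_Y:
  U = ∅: f^{-1}(U) = ∅ ∈ τ_X ✓.
  U = {α}: f^{-1}(U) = {x73, x74} ∈ τ_X ✓.
  U = {β}: f^{-1}(U) = ∅ ∈ τ_X ✓.
  U = {α, β}: f^{-1}(U) = {x73, x74} ∈ τ_X ✓.
Every preimage lies in τ_X, so f IS continuous.


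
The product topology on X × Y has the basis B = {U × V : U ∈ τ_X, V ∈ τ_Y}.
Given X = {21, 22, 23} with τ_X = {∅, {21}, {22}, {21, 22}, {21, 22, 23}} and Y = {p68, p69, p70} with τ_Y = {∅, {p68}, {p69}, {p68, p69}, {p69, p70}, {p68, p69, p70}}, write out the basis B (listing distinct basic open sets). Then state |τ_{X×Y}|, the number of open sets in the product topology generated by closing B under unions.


Basis B = {∅ × ∅, {21} × {p68}, {21} × {p69}, {22} × {p68}, {22} × {p69}, {21} × {p68, p69}, {21, 22} × {p68}, {21} × {p69, p70}, {21, 22} × {p69}, {22} × {p68, p69}, {22} × {p69, p70}, {21} × {p68, p69, p70}, {21, 22, 23} × {p68}, {21, 22, 23} × {p69}, {22} × {p68, p69, p70}, {21, 22} × {p68, p69}, {21, 22} × {p69, p70}, {21, 22} × {p68, p69, p70}, {21, 22, 23} × {p68, p69}, {21, 22, 23} × {p69, p70}, {21, 22, 23} × {p68, p69, p70}}; |τ_{X×Y}| = 70.

Enumerate products U × V with U ∈ τ_X, V ∈ τ_Y (deduplicated):
  ∅ × ∅ = {} (∅)
  {21} × {p68} = {(21,p68)}
  {21} × {p69} = {(21,p69)}
  {22} × {p68} = {(22,p68)}
  {22} × {p69} = {(22,p69)}
  {21} × {p68, p69} = {(21,p68), (21,p69)}
  {21, 22} × {p68} = {(21,p68), (22,p68)}
  {21} × {p69, p70} = {(21,p69), (21,p70)}
  {21, 22} × {p69} = {(21,p69), (22,p69)}
  {22} × {p68, p69} = {(22,p68), (22,p69)}
  {22} × {p69, p70} = {(22,p69), (22,p70)}
  {21} × {p68, p69, p70} = {(21,p68), (21,p69), (21,p70)}
  {21, 22, 23} × {p68} = {(21,p68), (22,p68), (23,p68)}
  {21, 22, 23} × {p69} = {(21,p69), (22,p69), (23,p69)}
  {22} × {p68, p69, p70} = {(22,p68), (22,p69), (22,p70)}
  {21, 22} × {p68, p69} = {(21,p68), (21,p69), (22,p68), (22,p69)}
  {21, 22} × {p69, p70} = {(21,p69), (21,p70), (22,p69), (22,p70)}
  {21, 22} × {p68, p69, p70} = {(21,p68), (21,p69), (21,p70), (22,p68), (22,p69), (22,p70)}
  {21, 22, 23} × {p68, p69} = {(21,p68), (21,p69), (22,p68), (22,p69), (23,p68), (23,p69)}
  {21, 22, 23} × {p69, p70} = {(21,p69), (21,p70), (22,p69), (22,p70), (23,p69), (23,p70)}
  {21, 22, 23} × {p68, p69, p70} = {(21,p68), (21,p69), (21,p70), (22,p68), (22,p69), (22,p70), (23,p68), (23,p69), (23,p70)}
These 21 distinct sets form the basis B.
Close under arbitrary unions to get τ_{X×Y}; counting gives |τ_{X×Y}| = 70.


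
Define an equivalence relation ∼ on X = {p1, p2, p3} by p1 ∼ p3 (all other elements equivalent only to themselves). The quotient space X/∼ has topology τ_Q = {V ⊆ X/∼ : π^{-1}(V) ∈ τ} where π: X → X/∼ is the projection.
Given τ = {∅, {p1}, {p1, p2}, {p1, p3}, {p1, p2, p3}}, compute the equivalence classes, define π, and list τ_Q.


X/∼ = {[p1=p3], [p2]}; |τ_Q| = 3.

Equivalence classes: [p1=p3], [p2].
Quotient map π: X → X/∼ sends p1 ↦ [p1=p3], p2 ↦ [p2], p3 ↦ [p1=p3].
For each subset V ⊆ X/∼, compute π^{-1}(V) ⊆ X and check whether π^{-1}(V) ∈ τ. V is open in τ_Q iff π^{-1}(V) ∈ τ.
  V = {}: π^{-1}(V) = ∅ ∈ τ ✓.
  V = {[p1=p3]}: π^{-1}(V) = {p1, p3} ∈ τ ✓.
  V = {[p2]}: π^{-1}(V) = {p2} ∉ τ ✗.
  V = {[p1=p3], [p2]}: π^{-1}(V) = {p1, p2, p3} ∈ τ ✓.
Open sets in the quotient: τ_Q = {{}, {[p1=p3]}, {[p1=p3], [p2]}} (3 elements).


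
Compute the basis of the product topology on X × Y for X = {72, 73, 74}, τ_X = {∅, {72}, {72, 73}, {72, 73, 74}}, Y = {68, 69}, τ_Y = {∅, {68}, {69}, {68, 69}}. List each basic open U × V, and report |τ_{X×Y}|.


Basis B = {∅ × ∅, {72} × {68}, {72} × {69}, {72} × {68, 69}, {72, 73} × {68}, {72, 73} × {69}, {72, 73, 74} × {68}, {72, 73, 74} × {69}, {72, 73} × {68, 69}, {72, 73, 74} × {68, 69}}; |τ_{X×Y}| = 16.

Enumerate products U × V with U ∈ τ_X, V ∈ τ_Y (deduplicated):
  ∅ × ∅ = {} (∅)
  {72} × {68} = {(72,68)}
  {72} × {69} = {(72,69)}
  {72} × {68, 69} = {(72,68), (72,69)}
  {72, 73} × {68} = {(72,68), (73,68)}
  {72, 73} × {69} = {(72,69), (73,69)}
  {72, 73, 74} × {68} = {(72,68), (73,68), (74,68)}
  {72, 73, 74} × {69} = {(72,69), (73,69), (74,69)}
  {72, 73} × {68, 69} = {(72,68), (72,69), (73,68), (73,69)}
  {72, 73, 74} × {68, 69} = {(72,68), (72,69), (73,68), (73,69), (74,68), (74,69)}
These 10 distinct sets form the basis B.
Close under arbitrary unions to get τ_{X×Y}; counting gives |τ_{X×Y}| = 16.


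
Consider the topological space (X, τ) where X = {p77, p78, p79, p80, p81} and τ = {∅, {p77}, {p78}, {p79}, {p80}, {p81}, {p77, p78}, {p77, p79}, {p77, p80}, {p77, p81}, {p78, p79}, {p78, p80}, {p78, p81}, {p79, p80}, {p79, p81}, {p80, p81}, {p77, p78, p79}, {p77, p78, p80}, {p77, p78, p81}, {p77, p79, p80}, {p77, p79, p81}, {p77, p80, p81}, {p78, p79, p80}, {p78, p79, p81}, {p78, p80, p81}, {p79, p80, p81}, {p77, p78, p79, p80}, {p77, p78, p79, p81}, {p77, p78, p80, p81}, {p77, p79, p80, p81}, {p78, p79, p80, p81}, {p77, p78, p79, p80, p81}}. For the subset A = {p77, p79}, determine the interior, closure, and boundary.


int(A) = {p77, p79}, cl(A) = {p77, p79}, ∂A = ∅.

Closed sets in (X, τ) are complements of opens:
  closed(X, τ) = {∅, {p77}, {p78}, {p79}, {p80}, {p81}, {p77, p78}, {p77, p79}, {p77, p80}, {p77, p81}, {p78, p79}, {p78, p80}, {p78, p81}, {p79, p80}, {p79, p81}, {p80, p81}, {p77, p78, p79}, {p77, p78, p80}, {p77, p78, p81}, {p77, p79, p80}, {p77, p79, p81}, {p77, p80, p81}, {p78, p79, p80}, {p78, p79, p81}, {p78, p80, p81}, {p79, p80, p81}, {p77, p78, p79, p80}, {p77, p78, p79, p81}, {p77, p78, p80, p81}, {p77, p79, p80, p81}, {p78, p79, p80, p81}, {p77, p78, p79, p80, p81}}.
int(A) = ⋃ {U ∈ τ : U ⊆ A}. Opens contained in A: ∅, {p77}, {p79}, {p77, p79}.
Taking the union of these: int(A) = {p77, p79}.
cl(A) = ⋂ {C closed : A ⊆ C}. Closed sets containing A: {p77, p79}, {p77, p78, p79}, {p77, p79, p80}, {p77, p79, p81}, {p77, p78, p79, p80}, {p77, p78, p79, p81}, {p77, p79, p80, p81}, {p77, p78, p79, p80, p81}.
Intersecting these: cl(A) = {p77, p79}.
∂A = cl(A) ∖ int(A) = {p77, p79} ∖ {p77, p79} = ∅.


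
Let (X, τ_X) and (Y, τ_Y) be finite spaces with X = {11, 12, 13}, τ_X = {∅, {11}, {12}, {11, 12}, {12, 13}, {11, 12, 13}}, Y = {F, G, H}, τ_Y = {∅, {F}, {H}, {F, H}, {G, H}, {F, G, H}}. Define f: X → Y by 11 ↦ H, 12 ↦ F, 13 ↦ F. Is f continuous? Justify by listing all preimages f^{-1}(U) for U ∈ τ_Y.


f IS continuous.

Compute f^{-1}(U) for each U ∈ τ_Y:
  U = ∅: f^{-1}(U) = ∅ ∈ τ_X ✓.
  U = {F}: f^{-1}(U) = {12, 13} ∈ τ_X ✓.
  U = {H}: f^{-1}(U) = {11} ∈ τ_X ✓.
  U = {F, H}: f^{-1}(U) = {11, 12, 13} ∈ τ_X ✓.
  U = {G, H}: f^{-1}(U) = {11} ∈ τ_X ✓.
  U = {F, G, H}: f^{-1}(U) = {11, 12, 13} ∈ τ_X ✓.
Every preimage lies in τ_X, so f IS continuous.


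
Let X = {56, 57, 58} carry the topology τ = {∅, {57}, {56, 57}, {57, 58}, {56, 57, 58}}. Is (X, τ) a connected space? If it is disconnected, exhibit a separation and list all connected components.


(X, τ) is connected.

Find clopen sets (U ∈ τ with X ∖ U ∈ τ):
  U = ∅, X ∖ U = {56, 57, 58} — both open, so U is clopen.
  U = {56, 57, 58}, X ∖ U = ∅ — both open, so U is clopen.
Only trivial clopens (∅ and X) exist, so (X, τ) is connected.
Compute connected components by grouping points that agree on all clopens:
  component: {56, 57, 58}


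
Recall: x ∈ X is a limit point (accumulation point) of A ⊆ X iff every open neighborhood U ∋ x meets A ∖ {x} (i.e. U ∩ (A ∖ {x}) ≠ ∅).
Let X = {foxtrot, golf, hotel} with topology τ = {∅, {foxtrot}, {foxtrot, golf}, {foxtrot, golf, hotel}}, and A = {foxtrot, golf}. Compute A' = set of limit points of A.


A' = {golf, hotel}

For each x ∈ X, list the open sets U ∈ τ with x ∈ U, then check whether U ∩ (A ∖ {x}) ≠ ∅ for every such U.
  x = foxtrot: open {foxtrot} ∋ x has {foxtrot} ∩ (A ∖ {foxtrot}) = ∅, so x is NOT a limit point.
  x = golf: opens ∋ x are {foxtrot, golf}, {foxtrot, golf, hotel}; each meets A ∖ {golf}, so x IS a limit point.
  x = hotel: opens ∋ x are {foxtrot, golf, hotel}; each meets A ∖ {hotel}, so x IS a limit point.
Collecting: A' = {golf, hotel}.


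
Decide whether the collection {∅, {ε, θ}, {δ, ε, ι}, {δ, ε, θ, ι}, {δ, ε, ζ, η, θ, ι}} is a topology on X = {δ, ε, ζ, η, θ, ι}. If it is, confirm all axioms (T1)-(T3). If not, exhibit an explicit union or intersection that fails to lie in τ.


τ is NOT a topology on X.

Axiom (T1): ∅ ∈ τ? Yes; X ∈ τ? Yes.
Axiom (T2/T3): check pairwise unions and intersections of members of τ.
Counterexample for (T3): {ε, θ} ∩ {δ, ε, ι} = {ε} ∉ τ. Therefore τ is NOT a topology.


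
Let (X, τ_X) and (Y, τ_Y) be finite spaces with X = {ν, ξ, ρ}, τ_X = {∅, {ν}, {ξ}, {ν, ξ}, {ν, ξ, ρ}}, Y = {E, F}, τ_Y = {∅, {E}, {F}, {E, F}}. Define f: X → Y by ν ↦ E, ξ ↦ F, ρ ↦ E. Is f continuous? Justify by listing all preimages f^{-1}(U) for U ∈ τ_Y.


f is NOT continuous.

Compute f^{-1}(U) for each U ∈ τ_Y:
  U = ∅: f^{-1}(U) = ∅ ∈ τ_X ✓.
  U = {E}: f^{-1}(U) = {ν, ρ} ∉ τ_X ✗.
  U = {F}: f^{-1}(U) = {ξ} ∈ τ_X ✓.
  U = {E, F}: f^{-1}(U) = {ν, ξ, ρ} ∈ τ_X ✓.
Found U = {E} with f^{-1}(U) = {ν, ρ} not in τ_X. Therefore f is NOT continuous.


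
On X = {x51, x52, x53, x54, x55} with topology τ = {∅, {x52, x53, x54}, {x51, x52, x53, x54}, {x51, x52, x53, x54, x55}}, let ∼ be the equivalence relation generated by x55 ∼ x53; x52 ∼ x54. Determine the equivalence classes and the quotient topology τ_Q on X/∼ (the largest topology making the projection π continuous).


X/∼ = {[x51], [x52=x54], [x53=x55]}; |τ_Q| = 2.

Equivalence classes: [x51], [x52=x54], [x53=x55].
Quotient map π: X → X/∼ sends x51 ↦ [x51], x52 ↦ [x52=x54], x53 ↦ [x53=x55], x54 ↦ [x52=x54], x55 ↦ [x53=x55].
For each subset V ⊆ X/∼, compute π^{-1}(V) ⊆ X and check whether π^{-1}(V) ∈ τ. V is open in τ_Q iff π^{-1}(V) ∈ τ.
  V = {}: π^{-1}(V) = ∅ ∈ τ ✓.
  V = {[x51]}: π^{-1}(V) = {x51} ∉ τ ✗.
  V = {[x52=x54]}: π^{-1}(V) = {x52, x54} ∉ τ ✗.
  V = {[x51], [x52=x54]}: π^{-1}(V) = {x51, x52, x54} ∉ τ ✗.
  V = {[x53=x55]}: π^{-1}(V) = {x53, x55} ∉ τ ✗.
  V = {[x51], [x53=x55]}: π^{-1}(V) = {x51, x53, x55} ∉ τ ✗.
  V = {[x52=x54], [x53=x55]}: π^{-1}(V) = {x52, x53, x54, x55} ∉ τ ✗.
  V = {[x51], [x52=x54], [x53=x55]}: π^{-1}(V) = {x51, x52, x53, x54, x55} ∈ τ ✓.
Open sets in the quotient: τ_Q = {{}, {[x51], [x52=x54], [x53=x55]}} (2 elements).


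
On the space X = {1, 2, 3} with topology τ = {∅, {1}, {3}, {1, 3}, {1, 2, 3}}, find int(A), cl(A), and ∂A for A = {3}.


int(A) = {3}, cl(A) = {2, 3}, ∂A = {2}.

Closed sets in (X, τ) are complements of opens:
  closed(X, τ) = {∅, {2}, {1, 2}, {2, 3}, {1, 2, 3}}.
int(A) = ⋃ {U ∈ τ : U ⊆ A}. Opens contained in A: ∅, {3}.
Taking the union of these: int(A) = {3}.
cl(A) = ⋂ {C closed : A ⊆ C}. Closed sets containing A: {2, 3}, {1, 2, 3}.
Intersecting these: cl(A) = {2, 3}.
∂A = cl(A) ∖ int(A) = {2, 3} ∖ {3} = {2}.
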